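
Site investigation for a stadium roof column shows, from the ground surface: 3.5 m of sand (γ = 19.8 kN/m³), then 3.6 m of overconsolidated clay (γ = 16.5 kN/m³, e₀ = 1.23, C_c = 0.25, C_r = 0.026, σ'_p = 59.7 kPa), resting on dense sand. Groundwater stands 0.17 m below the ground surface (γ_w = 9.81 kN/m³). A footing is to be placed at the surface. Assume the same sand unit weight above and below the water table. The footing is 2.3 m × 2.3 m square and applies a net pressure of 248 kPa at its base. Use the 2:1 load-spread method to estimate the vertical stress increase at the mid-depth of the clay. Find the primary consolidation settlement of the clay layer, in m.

S_c ≈ 0.0351 m

Mid-depth of clay below the ground surface: z = 3.5 + 3.6/2 = 5.3 m.
Total vertical stress at mid-clay: σ_v = 19.8×3.5 + 16.5×1.8 = 99 kPa.
Pore pressure: u = 9.81×(5.3 − 0.17) = 50.325 kPa.
Initial effective stress: σ'_0 = σ_v − u = 99 − 50.325 = 48.675 kPa.
Stress increase at mid-clay by the 2:1 spreading method:
Δσ = qBL/((B+z)(L+z)) = 248×2.3×2.3/((2.3+5.3)(2.3+5.3)) = 22.713 kPa
Final effective stress: σ'_f = 48.675 + 22.713 = 71.388 kPa.
σ'_f = 71.388 > σ'_p = 59.7 kPa, so the stress path crosses the preconsolidation pressure — recompression up to σ'_p, then virgin compression beyond:
S_c = H/(1+e₀)·[C_r·log₁₀(σ'_p/σ'_0) + C_c·log₁₀(σ'_f/σ'_p)]
    = 3.6/2.23 × [0.026×log₁₀(59.7/48.675) + 0.25×log₁₀(71.388/59.7)]
    = 1.6143 × [0.0023054 + 0.019413] = 0.03506 m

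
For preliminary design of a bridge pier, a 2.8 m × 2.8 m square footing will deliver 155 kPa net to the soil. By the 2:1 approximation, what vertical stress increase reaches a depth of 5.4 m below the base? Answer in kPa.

By the 2:1 method the load spreads at 1 horizontal : 2 vertical, so at depth z the loaded area has grown by z in each plan dimension:
Δσ = qBL/((B+z)(L+z)) = 155×2.8×2.8/((2.8+5.4)(2.8+5.4)) = 18.073 kPa

Δσ_z ≈ 18.1 kPa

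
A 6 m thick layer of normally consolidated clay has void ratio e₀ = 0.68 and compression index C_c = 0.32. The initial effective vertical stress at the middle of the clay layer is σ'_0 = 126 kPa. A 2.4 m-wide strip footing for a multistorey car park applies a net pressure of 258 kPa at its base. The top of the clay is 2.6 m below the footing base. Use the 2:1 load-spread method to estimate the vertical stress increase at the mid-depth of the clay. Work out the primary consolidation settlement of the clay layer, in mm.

Mid-depth of clay below the footing base: z = 2.6 + 6/2 = 5.6 m.
Stress increase at mid-clay by the 2:1 spreading method:
Δσ = qB/(B+z) = 258×2.4/(2.4+5.6) = 77.4 kPa
Final effective stress: σ'_f = σ'_0 + Δσ = 126 + 77.4 = 203.4 kPa.
Normally consolidated clay, so the full stress increment lies on the virgin compression line:
S_c = C_c·H/(1+e₀)·log₁₀(σ'_f/σ'_0) = 0.32×6/(1+0.68)×log₁₀(203.4/126)
    = 1.1429 × 0.20798 = 0.2377 m

S_c ≈ 238 mm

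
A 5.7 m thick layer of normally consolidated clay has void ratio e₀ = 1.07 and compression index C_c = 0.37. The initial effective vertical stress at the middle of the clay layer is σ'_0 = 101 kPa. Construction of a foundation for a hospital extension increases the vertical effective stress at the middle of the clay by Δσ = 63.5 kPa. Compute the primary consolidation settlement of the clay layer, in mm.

S_c ≈ 216 mm

Final effective stress: σ'_f = σ'_0 + Δσ = 101 + 63.5 = 164.5 kPa.
Normally consolidated clay, so the full stress increment lies on the virgin compression line:
S_c = C_c·H/(1+e₀)·log₁₀(σ'_f/σ'_0) = 0.37×5.7/(1+1.07)×log₁₀(164.5/101)
    = 1.0188 × 0.21184 = 0.2158 m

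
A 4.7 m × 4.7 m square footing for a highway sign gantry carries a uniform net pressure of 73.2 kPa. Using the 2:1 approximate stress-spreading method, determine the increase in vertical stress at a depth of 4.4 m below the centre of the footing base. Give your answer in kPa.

Δσ_z ≈ 19.5 kPa

By the 2:1 method the load spreads at 1 horizontal : 2 vertical, so at depth z the loaded area has grown by z in each plan dimension:
Δσ = qBL/((B+z)(L+z)) = 73.2×4.7×4.7/((4.7+4.4)(4.7+4.4)) = 19.526 kPa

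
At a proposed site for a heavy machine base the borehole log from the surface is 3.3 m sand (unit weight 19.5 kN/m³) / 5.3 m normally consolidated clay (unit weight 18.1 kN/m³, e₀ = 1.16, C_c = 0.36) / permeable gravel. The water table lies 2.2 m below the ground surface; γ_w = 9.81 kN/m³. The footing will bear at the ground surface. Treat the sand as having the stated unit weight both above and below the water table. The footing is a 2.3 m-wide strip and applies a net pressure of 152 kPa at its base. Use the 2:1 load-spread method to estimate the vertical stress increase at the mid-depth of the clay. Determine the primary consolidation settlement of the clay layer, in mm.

S_c ≈ 171 mm

Mid-depth of clay below the ground surface: z = 3.3 + 5.3/2 = 5.95 m.
Total vertical stress at mid-clay: σ_v = 19.5×3.3 + 18.1×2.65 = 112.31 kPa.
Pore pressure: u = 9.81×(5.95 − 2.2) = 36.788 kPa.
Initial effective stress: σ'_0 = σ_v − u = 112.31 − 36.788 = 75.522 kPa.
Stress increase at mid-clay by the 2:1 spreading method:
Δσ = qB/(B+z) = 152×2.3/(2.3+5.95) = 42.376 kPa
Final effective stress: σ'_f = σ'_0 + Δσ = 75.522 + 42.376 = 117.9 kPa.
Normally consolidated clay, so the full stress increment lies on the virgin compression line:
S_c = C_c·H/(1+e₀)·log₁₀(σ'_f/σ'_0) = 0.36×5.3/(1+1.16)×log₁₀(117.9/75.522)
    = 0.88333 × 0.19344 = 0.1709 m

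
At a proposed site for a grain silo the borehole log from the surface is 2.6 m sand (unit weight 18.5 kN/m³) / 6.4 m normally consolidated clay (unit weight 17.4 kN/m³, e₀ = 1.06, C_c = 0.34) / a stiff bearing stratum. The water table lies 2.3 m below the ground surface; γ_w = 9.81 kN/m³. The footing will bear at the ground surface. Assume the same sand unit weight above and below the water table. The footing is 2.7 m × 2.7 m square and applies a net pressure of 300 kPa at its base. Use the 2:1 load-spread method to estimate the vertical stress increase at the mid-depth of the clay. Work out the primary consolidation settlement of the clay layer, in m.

S_c ≈ 0.166 m

Mid-depth of clay below the ground surface: z = 2.6 + 6.4/2 = 5.8 m.
Total vertical stress at mid-clay: σ_v = 18.5×2.6 + 17.4×3.2 = 103.78 kPa.
Pore pressure: u = 9.81×(5.8 − 2.3) = 34.335 kPa.
Initial effective stress: σ'_0 = σ_v − u = 103.78 − 34.335 = 69.445 kPa.
Stress increase at mid-clay by the 2:1 spreading method:
Δσ = qBL/((B+z)(L+z)) = 300×2.7×2.7/((2.7+5.8)(2.7+5.8)) = 30.27 kPa
Final effective stress: σ'_f = σ'_0 + Δσ = 69.445 + 30.27 = 99.715 kPa.
Normally consolidated clay, so the full stress increment lies on the virgin compression line:
S_c = C_c·H/(1+e₀)·log₁₀(σ'_f/σ'_0) = 0.34×6.4/(1+1.06)×log₁₀(99.715/69.445)
    = 1.0563 × 0.15712 = 0.166 m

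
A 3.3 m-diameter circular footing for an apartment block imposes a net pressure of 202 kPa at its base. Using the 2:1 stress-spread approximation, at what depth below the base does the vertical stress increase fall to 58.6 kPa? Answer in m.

2:1 spreading — at depth z the loaded area has grown by z in each plan dimension:
qD²/(D+z)² = Δσ_z ⇒ z = D(√(q/Δσ_z) − 1) = 3.3×(√(202/58.6) − 1) = 2.827 m

z ≈ 2.83 m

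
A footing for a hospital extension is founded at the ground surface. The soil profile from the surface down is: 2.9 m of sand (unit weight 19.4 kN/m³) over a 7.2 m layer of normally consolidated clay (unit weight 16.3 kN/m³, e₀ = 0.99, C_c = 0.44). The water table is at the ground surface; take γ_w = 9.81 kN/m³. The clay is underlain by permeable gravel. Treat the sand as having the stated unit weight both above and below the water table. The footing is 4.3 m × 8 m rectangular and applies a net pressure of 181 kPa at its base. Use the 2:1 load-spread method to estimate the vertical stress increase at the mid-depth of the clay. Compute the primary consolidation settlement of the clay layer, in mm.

S_c ≈ 397 mm

Mid-depth of clay below the ground surface: z = 2.9 + 7.2/2 = 6.5 m.
Total vertical stress at mid-clay: σ_v = 19.4×2.9 + 16.3×3.6 = 114.94 kPa.
Pore pressure: u = 9.81×(6.5 − 0) = 63.765 kPa.
Initial effective stress: σ'_0 = σ_v − u = 114.94 − 63.765 = 51.175 kPa.
Stress increase at mid-clay by the 2:1 spreading method:
Δσ = qBL/((B+z)(L+z)) = 181×4.3×8/((4.3+6.5)(8+6.5)) = 39.76 kPa
Final effective stress: σ'_f = σ'_0 + Δσ = 51.175 + 39.76 = 90.935 kPa.
Normally consolidated clay, so the full stress increment lies on the virgin compression line:
S_c = C_c·H/(1+e₀)·log₁₀(σ'_f/σ'_0) = 0.44×7.2/(1+0.99)×log₁₀(90.935/51.175)
    = 1.592 × 0.24967 = 0.3975 m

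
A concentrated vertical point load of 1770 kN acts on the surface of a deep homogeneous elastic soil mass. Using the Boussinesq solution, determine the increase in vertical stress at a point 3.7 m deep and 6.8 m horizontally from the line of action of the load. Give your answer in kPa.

Δσ_z ≈ 1.54 kPa

Boussinesq vertical stress below a point load on an elastic half-space:
Δσ_z = 3P/(2πz²) · [1 + (r/z)²]^(−5/2)
r/z = 6.8/3.7 = 1.8378; [1+(r/z)²]^(−5/2) = 0.02494.
Δσ_z = 3×1770/(2π×3.7²) × 0.02494 = 61.732 × 0.02494 = 1.54 kPa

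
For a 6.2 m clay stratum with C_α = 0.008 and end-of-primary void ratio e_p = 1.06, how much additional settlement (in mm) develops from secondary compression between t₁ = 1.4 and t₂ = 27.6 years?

S_s ≈ 31.2 mm

Secondary compression: S_s = C_α·H/(1+e_p)·log₁₀(t₂/t₁)
S_s = 0.008×6.2/(1+1.06)×log₁₀(27.6/1.4)
    = 0.02408 × 1.295 = 0.03118 m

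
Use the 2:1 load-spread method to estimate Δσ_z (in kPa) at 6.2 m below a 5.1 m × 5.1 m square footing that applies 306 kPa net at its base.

Δσ_z ≈ 62.3 kPa

By the 2:1 method the load spreads at 1 horizontal : 2 vertical, so at depth z the loaded area has grown by z in each plan dimension:
Δσ = qBL/((B+z)(L+z)) = 306×5.1×5.1/((5.1+6.2)(5.1+6.2)) = 62.331 kPa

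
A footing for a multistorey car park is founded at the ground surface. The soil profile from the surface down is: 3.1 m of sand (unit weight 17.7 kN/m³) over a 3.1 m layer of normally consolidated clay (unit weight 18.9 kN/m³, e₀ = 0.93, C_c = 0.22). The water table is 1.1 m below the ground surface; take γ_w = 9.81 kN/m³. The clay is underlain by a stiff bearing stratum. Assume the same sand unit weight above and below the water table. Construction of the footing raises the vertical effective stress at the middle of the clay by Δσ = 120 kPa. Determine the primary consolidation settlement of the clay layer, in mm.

S_c ≈ 189 mm

Mid-depth of clay below the ground surface: z = 3.1 + 3.1/2 = 4.65 m.
Total vertical stress at mid-clay: σ_v = 17.7×3.1 + 18.9×1.55 = 84.165 kPa.
Pore pressure: u = 9.81×(4.65 − 1.1) = 34.825 kPa.
Initial effective stress: σ'_0 = σ_v − u = 84.165 − 34.825 = 49.34 kPa.
Final effective stress: σ'_f = σ'_0 + Δσ = 49.34 + 120 = 169.34 kPa.
Normally consolidated clay, so the full stress increment lies on the virgin compression line:
S_c = C_c·H/(1+e₀)·log₁₀(σ'_f/σ'_0) = 0.22×3.1/(1+0.93)×log₁₀(169.34/49.34)
    = 0.35337 × 0.53556 = 0.1893 m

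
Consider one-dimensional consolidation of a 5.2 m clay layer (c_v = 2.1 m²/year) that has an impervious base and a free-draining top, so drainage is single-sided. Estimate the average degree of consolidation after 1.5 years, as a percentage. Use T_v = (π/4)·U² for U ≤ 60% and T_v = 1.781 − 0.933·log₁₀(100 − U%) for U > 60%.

Drainage path length: H_d = H = 5.2 m (single drainage).
T_v = c_v·t/H_d² = 2.1×1.5/5.2² = 0.11649.
T_v = 0.11649 corresponds to the U ≤ 60% branch:
U = √(4T_v/π) = 0.3851

U ≈ 38.5 %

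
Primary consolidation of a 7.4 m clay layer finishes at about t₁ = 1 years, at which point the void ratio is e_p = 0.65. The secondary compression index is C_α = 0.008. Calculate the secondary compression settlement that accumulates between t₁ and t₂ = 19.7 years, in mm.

S_s ≈ 46.4 mm

Secondary compression: S_s = C_α·H/(1+e_p)·log₁₀(t₂/t₁)
S_s = 0.008×7.4/(1+0.65)×log₁₀(19.7/1)
    = 0.03588 × 1.294 = 0.04644 m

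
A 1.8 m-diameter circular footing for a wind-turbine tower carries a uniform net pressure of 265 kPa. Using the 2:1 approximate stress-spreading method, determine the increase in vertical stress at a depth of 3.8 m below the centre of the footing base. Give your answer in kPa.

Δσ_z ≈ 27.4 kPa

By the 2:1 method the load spreads at 1 horizontal : 2 vertical, so at depth z the loaded area has grown by z in each plan dimension:
Δσ ≈ qD²/(D+z)² = 265×1.8²/(1.8+3.8)² = 27.379 kPa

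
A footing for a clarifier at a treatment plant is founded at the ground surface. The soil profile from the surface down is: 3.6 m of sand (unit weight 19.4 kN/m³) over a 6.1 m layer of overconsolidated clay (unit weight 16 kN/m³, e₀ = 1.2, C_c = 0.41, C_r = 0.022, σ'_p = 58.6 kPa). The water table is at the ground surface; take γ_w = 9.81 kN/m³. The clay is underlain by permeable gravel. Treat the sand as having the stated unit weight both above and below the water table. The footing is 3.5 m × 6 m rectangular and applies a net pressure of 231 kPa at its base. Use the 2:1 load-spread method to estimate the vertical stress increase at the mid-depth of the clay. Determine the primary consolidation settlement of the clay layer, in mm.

Mid-depth of clay below the ground surface: z = 3.6 + 6.1/2 = 6.65 m.
Total vertical stress at mid-clay: σ_v = 19.4×3.6 + 16×3.05 = 118.64 kPa.
Pore pressure: u = 9.81×(6.65 − 0) = 65.237 kPa.
Initial effective stress: σ'_0 = σ_v − u = 118.64 − 65.237 = 53.403 kPa.
Stress increase at mid-clay by the 2:1 spreading method:
Δσ = qBL/((B+z)(L+z)) = 231×3.5×6/((3.5+6.65)(6+6.65)) = 37.781 kPa
Final effective stress: σ'_f = 53.403 + 37.781 = 91.184 kPa.
σ'_f = 91.184 > σ'_p = 58.6 kPa, so the stress path crosses the preconsolidation pressure — recompression up to σ'_p, then virgin compression beyond:
S_c = H/(1+e₀)·[C_r·log₁₀(σ'_p/σ'_0) + C_c·log₁₀(σ'_f/σ'_p)]
    = 6.1/2.2 × [0.022×log₁₀(58.6/53.403) + 0.41×log₁₀(91.184/58.6)]
    = 2.7727 × [0.0008873 + 0.078729] = 0.2208 m

S_c ≈ 221 mm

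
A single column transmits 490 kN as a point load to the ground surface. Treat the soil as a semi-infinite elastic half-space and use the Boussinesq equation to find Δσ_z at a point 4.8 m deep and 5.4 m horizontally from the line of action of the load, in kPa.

Δσ_z ≈ 1.31 kPa

Boussinesq vertical stress below a point load on an elastic half-space:
Δσ_z = 3P/(2πz²) · [1 + (r/z)²]^(−5/2)
r/z = 5.4/4.8 = 1.125; [1+(r/z)²]^(−5/2) = 0.12943.
Δσ_z = 3×490/(2π×4.8²) × 0.12943 = 10.154 × 0.12943 = 1.314 kPa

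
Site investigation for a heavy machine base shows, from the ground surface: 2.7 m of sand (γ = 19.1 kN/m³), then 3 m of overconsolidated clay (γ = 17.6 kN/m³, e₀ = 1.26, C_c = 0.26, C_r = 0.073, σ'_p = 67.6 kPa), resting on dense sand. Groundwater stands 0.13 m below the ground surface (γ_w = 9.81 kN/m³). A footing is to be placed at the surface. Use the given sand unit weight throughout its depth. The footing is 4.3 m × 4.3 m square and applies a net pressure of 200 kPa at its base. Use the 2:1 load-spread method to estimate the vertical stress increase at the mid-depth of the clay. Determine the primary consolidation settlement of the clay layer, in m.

Mid-depth of clay below the ground surface: z = 2.7 + 3/2 = 4.2 m.
Total vertical stress at mid-clay: σ_v = 19.1×2.7 + 17.6×1.5 = 77.97 kPa.
Pore pressure: u = 9.81×(4.2 − 0.13) = 39.927 kPa.
Initial effective stress: σ'_0 = σ_v − u = 77.97 − 39.927 = 38.043 kPa.
Stress increase at mid-clay by the 2:1 spreading method:
Δσ = qBL/((B+z)(L+z)) = 200×4.3×4.3/((4.3+4.2)(4.3+4.2)) = 51.183 kPa
Final effective stress: σ'_f = 38.043 + 51.183 = 89.226 kPa.
σ'_f = 89.226 > σ'_p = 67.6 kPa, so the stress path crosses the preconsolidation pressure — recompression up to σ'_p, then virgin compression beyond:
S_c = H/(1+e₀)·[C_r·log₁₀(σ'_p/σ'_0) + C_c·log₁₀(σ'_f/σ'_p)]
    = 3/2.26 × [0.073×log₁₀(67.6/38.043) + 0.26×log₁₀(89.226/67.6)]
    = 1.3274 × [0.018226 + 0.031342] = 0.0658 m

S_c ≈ 0.0658 m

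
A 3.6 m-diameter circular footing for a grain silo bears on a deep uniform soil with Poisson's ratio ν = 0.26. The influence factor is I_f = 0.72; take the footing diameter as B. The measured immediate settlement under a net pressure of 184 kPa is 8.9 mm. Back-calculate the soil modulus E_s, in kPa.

S_e = q·B·(1−ν²)/E_s · I_f  ⇒  E_s = q·B·(1−ν²)·I_f / S_e.
E_s = 184 × 3.6 × 0.9324 × 0.72 / 0.0089 = 49960 kPa

E_s ≈ 50000 kPa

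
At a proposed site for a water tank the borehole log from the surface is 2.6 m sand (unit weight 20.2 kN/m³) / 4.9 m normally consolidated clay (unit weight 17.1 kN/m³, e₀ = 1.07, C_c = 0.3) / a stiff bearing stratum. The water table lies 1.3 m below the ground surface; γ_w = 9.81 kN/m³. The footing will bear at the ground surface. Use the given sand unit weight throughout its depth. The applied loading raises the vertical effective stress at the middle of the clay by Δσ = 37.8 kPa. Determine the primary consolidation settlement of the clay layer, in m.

Mid-depth of clay below the ground surface: z = 2.6 + 4.9/2 = 5.05 m.
Total vertical stress at mid-clay: σ_v = 20.2×2.6 + 17.1×2.45 = 94.415 kPa.
Pore pressure: u = 9.81×(5.05 − 1.3) = 36.788 kPa.
Initial effective stress: σ'_0 = σ_v − u = 94.415 − 36.788 = 57.627 kPa.
Final effective stress: σ'_f = σ'_0 + Δσ = 57.627 + 37.8 = 95.427 kPa.
Normally consolidated clay, so the full stress increment lies on the virgin compression line:
S_c = C_c·H/(1+e₀)·log₁₀(σ'_f/σ'_0) = 0.3×4.9/(1+1.07)×log₁₀(95.427/57.627)
    = 0.71014 × 0.21905 = 0.1556 m

S_c ≈ 0.156 m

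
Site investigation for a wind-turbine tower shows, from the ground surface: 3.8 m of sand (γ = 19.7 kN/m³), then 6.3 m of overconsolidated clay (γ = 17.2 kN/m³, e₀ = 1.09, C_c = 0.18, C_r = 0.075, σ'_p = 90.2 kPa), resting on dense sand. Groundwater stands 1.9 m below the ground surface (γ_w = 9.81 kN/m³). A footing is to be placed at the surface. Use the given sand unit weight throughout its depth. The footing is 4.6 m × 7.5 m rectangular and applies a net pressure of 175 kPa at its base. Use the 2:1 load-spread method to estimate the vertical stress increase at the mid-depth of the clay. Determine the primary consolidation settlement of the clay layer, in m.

S_c ≈ 0.071 m

Mid-depth of clay below the ground surface: z = 3.8 + 6.3/2 = 6.95 m.
Total vertical stress at mid-clay: σ_v = 19.7×3.8 + 17.2×3.15 = 129.04 kPa.
Pore pressure: u = 9.81×(6.95 − 1.9) = 49.541 kPa.
Initial effective stress: σ'_0 = σ_v − u = 129.04 − 49.541 = 79.499 kPa.
Stress increase at mid-clay by the 2:1 spreading method:
Δσ = qBL/((B+z)(L+z)) = 175×4.6×7.5/((4.6+6.95)(7.5+6.95)) = 36.175 kPa
Final effective stress: σ'_f = 79.499 + 36.175 = 115.67 kPa.
σ'_f = 115.67 > σ'_p = 90.2 kPa, so the stress path crosses the preconsolidation pressure — recompression up to σ'_p, then virgin compression beyond:
S_c = H/(1+e₀)·[C_r·log₁₀(σ'_p/σ'_0) + C_c·log₁₀(σ'_f/σ'_p)]
    = 6.3/2.09 × [0.075×log₁₀(90.2/79.499) + 0.18×log₁₀(115.67/90.2)]
    = 3.0144 × [0.0041134 + 0.019443] = 0.07101 m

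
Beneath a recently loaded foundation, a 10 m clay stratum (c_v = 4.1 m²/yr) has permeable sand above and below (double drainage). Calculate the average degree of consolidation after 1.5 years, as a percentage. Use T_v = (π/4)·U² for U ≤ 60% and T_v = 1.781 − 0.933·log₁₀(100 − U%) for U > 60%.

Drainage path length: H_d = H/2 = 5 m (double drainage).
T_v = c_v·t/H_d² = 4.1×1.5/5² = 0.246.
T_v = 0.246 corresponds to the U ≤ 60% branch:
U = √(4T_v/π) = 0.5597

U ≈ 56 %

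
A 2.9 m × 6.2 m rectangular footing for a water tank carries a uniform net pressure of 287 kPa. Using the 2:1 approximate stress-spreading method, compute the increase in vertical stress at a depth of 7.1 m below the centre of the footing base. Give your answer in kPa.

By the 2:1 method the load spreads at 1 horizontal : 2 vertical, so at depth z the loaded area has grown by z in each plan dimension:
Δσ = qBL/((B+z)(L+z)) = 287×2.9×6.2/((2.9+7.1)(6.2+7.1)) = 38.799 kPa

Δσ_z ≈ 38.8 kPa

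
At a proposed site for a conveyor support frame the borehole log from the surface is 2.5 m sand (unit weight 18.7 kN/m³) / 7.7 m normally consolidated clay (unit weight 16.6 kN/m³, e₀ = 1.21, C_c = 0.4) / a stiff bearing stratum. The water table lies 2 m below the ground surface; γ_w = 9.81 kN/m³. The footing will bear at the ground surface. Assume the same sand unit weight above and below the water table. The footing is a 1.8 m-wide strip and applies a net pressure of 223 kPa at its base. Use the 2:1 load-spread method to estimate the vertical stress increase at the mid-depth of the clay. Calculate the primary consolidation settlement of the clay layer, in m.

Mid-depth of clay below the ground surface: z = 2.5 + 7.7/2 = 6.35 m.
Total vertical stress at mid-clay: σ_v = 18.7×2.5 + 16.6×3.85 = 110.66 kPa.
Pore pressure: u = 9.81×(6.35 − 2) = 42.673 kPa.
Initial effective stress: σ'_0 = σ_v − u = 110.66 − 42.673 = 67.987 kPa.
Stress increase at mid-clay by the 2:1 spreading method:
Δσ = qB/(B+z) = 223×1.8/(1.8+6.35) = 49.252 kPa
Final effective stress: σ'_f = σ'_0 + Δσ = 67.987 + 49.252 = 117.24 kPa.
Normally consolidated clay, so the full stress increment lies on the virgin compression line:
S_c = C_c·H/(1+e₀)·log₁₀(σ'_f/σ'_0) = 0.4×7.7/(1+1.21)×log₁₀(117.24/67.987)
    = 1.3937 × 0.23665 = 0.3298 m

S_c ≈ 0.33 m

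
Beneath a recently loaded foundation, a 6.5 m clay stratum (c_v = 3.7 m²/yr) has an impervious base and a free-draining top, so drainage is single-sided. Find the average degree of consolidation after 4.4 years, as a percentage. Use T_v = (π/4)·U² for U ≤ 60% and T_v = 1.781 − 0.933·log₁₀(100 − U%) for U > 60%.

U ≈ 68.7 %

Drainage path length: H_d = H = 6.5 m (single drainage).
T_v = c_v·t/H_d² = 3.7×4.4/6.5² = 0.38533.
T_v = 0.38533 corresponds to the U > 60% branch:
U = 1 − 10^((1.781 − T_v)/0.933)/100 = 0.6867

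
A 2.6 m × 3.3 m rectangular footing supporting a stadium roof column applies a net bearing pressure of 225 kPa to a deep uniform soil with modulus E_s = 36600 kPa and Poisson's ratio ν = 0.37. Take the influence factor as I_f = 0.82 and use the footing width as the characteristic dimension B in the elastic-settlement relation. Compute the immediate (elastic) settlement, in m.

Immediate (elastic) settlement: S_e = q·B·(1−ν²)/E_s · I_f.
S_e = 225 × 2.6 × (1 − 0.37²) / 36600 × 0.82
    = 225 × 2.6 × 0.8631 / 36600 × 0.82
    = 0.01131 m

S_e ≈ 0.0113 m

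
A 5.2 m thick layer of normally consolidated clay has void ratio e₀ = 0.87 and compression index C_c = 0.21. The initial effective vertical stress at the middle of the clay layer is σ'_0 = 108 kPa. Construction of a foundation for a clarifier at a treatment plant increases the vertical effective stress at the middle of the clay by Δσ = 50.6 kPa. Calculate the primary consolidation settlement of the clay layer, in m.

S_c ≈ 0.0975 m

Final effective stress: σ'_f = σ'_0 + Δσ = 108 + 50.6 = 158.6 kPa.
Normally consolidated clay, so the full stress increment lies on the virgin compression line:
S_c = C_c·H/(1+e₀)·log₁₀(σ'_f/σ'_0) = 0.21×5.2/(1+0.87)×log₁₀(158.6/108)
    = 0.58396 × 0.16688 = 0.09745 m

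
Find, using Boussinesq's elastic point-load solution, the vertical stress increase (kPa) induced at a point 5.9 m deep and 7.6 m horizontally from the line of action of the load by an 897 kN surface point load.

Boussinesq vertical stress below a point load on an elastic half-space:
Δσ_z = 3P/(2πz²) · [1 + (r/z)²]^(−5/2)
r/z = 7.6/5.9 = 1.2881; [1+(r/z)²]^(−5/2) = 0.086713.
Δσ_z = 3×897/(2π×5.9²) × 0.086713 = 12.304 × 0.086713 = 1.067 kPa

Δσ_z ≈ 1.07 kPa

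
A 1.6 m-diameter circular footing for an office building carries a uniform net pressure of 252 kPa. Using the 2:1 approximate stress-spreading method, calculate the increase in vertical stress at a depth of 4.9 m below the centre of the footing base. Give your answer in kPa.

Δσ_z ≈ 15.3 kPa

By the 2:1 method the load spreads at 1 horizontal : 2 vertical, so at depth z the loaded area has grown by z in each plan dimension:
Δσ ≈ qD²/(D+z)² = 252×1.6²/(1.6+4.9)² = 15.269 kPa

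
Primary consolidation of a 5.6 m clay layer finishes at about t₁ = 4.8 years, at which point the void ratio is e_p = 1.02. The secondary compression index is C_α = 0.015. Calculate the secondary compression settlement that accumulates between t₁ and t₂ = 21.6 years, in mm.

S_s ≈ 27.2 mm

Secondary compression: S_s = C_α·H/(1+e_p)·log₁₀(t₂/t₁)
S_s = 0.015×5.6/(1+1.02)×log₁₀(21.6/4.8)
    = 0.04158 × 0.6532 = 0.02716 m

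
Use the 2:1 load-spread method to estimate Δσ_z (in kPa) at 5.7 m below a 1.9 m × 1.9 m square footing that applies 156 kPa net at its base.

By the 2:1 method the load spreads at 1 horizontal : 2 vertical, so at depth z the loaded area has grown by z in each plan dimension:
Δσ = qBL/((B+z)(L+z)) = 156×1.9×1.9/((1.9+5.7)(1.9+5.7)) = 9.75 kPa

Δσ_z ≈ 9.75 kPa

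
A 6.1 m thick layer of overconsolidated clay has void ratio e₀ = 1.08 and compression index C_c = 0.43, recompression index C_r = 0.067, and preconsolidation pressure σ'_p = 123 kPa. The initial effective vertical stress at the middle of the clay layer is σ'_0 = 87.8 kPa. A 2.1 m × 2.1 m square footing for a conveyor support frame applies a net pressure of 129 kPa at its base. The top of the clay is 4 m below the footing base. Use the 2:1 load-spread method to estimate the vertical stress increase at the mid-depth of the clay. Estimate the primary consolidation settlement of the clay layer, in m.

S_c ≈ 0.00636 m

Mid-depth of clay below the footing base: z = 4 + 6.1/2 = 7.05 m.
Stress increase at mid-clay by the 2:1 spreading method:
Δσ = qBL/((B+z)(L+z)) = 129×2.1×2.1/((2.1+7.05)(2.1+7.05)) = 6.7949 kPa
Final effective stress: σ'_f = 87.8 + 6.7949 = 94.595 kPa.
σ'_f = 94.595 ≤ σ'_p = 123 kPa, so the clay remains overconsolidated and only the recompression index applies:
S_c = C_r·H/(1+e₀)·log₁₀(σ'_f/σ'_0) = 0.067×6.1/2.08×log₁₀(94.595/87.8)
    = 0.19649 × 0.032374 = 0.006361 m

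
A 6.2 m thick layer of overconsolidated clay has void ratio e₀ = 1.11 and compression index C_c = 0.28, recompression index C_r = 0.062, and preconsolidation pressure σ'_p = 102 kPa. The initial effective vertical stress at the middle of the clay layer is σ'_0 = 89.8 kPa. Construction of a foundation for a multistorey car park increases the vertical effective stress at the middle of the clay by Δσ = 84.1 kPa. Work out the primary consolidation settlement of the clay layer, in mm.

S_c ≈ 201 mm

Final effective stress: σ'_f = 89.8 + 84.1 = 173.9 kPa.
σ'_f = 173.9 > σ'_p = 102 kPa, so the stress path crosses the preconsolidation pressure — recompression up to σ'_p, then virgin compression beyond:
S_c = H/(1+e₀)·[C_r·log₁₀(σ'_p/σ'_0) + C_c·log₁₀(σ'_f/σ'_p)]
    = 6.2/2.11 × [0.062×log₁₀(102/89.8) + 0.28×log₁₀(173.9/102)]
    = 2.9384 × [0.0034301 + 0.064876] = 0.2007 m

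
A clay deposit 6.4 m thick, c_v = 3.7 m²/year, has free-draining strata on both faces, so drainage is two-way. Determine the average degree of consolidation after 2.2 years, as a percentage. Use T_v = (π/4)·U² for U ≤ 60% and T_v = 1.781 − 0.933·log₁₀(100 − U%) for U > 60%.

U ≈ 88.6 %

Drainage path length: H_d = H/2 = 3.2 m (double drainage).
T_v = c_v·t/H_d² = 3.7×2.2/3.2² = 0.79492.
T_v = 0.79492 corresponds to the U > 60% branch:
U = 1 − 10^((1.781 − T_v)/0.933)/100 = 0.886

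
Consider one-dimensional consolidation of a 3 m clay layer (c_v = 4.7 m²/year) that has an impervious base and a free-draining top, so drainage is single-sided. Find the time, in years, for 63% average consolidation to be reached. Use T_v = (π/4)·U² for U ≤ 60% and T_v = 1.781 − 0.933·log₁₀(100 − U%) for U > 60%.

Drainage path length: H_d = H = 3 m (single drainage).
U > 60%: T_v = 1.781 − 0.933·log₁₀(100 − 63) = 0.31787.
t = T_v·H_d²/c_v = 0.31787×3²/4.7 = 0.6087 years.

t ≈ 0.609 years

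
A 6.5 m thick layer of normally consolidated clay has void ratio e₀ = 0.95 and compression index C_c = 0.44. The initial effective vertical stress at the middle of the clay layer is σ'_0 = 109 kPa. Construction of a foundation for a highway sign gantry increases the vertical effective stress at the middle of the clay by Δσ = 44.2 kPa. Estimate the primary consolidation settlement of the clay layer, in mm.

S_c ≈ 217 mm

Final effective stress: σ'_f = σ'_0 + Δσ = 109 + 44.2 = 153.2 kPa.
Normally consolidated clay, so the full stress increment lies on the virgin compression line:
S_c = C_c·H/(1+e₀)·log₁₀(σ'_f/σ'_0) = 0.44×6.5/(1+0.95)×log₁₀(153.2/109)
    = 1.4667 × 0.14783 = 0.2168 m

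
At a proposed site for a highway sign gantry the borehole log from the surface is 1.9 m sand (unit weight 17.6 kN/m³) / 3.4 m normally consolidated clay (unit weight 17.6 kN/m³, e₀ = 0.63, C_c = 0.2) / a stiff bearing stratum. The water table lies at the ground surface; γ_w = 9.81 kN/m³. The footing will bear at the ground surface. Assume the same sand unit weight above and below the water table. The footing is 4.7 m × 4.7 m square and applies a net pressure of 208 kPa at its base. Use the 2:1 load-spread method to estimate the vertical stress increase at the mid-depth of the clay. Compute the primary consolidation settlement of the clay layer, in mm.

Mid-depth of clay below the ground surface: z = 1.9 + 3.4/2 = 3.6 m.
Total vertical stress at mid-clay: σ_v = 17.6×1.9 + 17.6×1.7 = 63.36 kPa.
Pore pressure: u = 9.81×(3.6 − 0) = 35.316 kPa.
Initial effective stress: σ'_0 = σ_v − u = 63.36 − 35.316 = 28.044 kPa.
Stress increase at mid-clay by the 2:1 spreading method:
Δσ = qBL/((B+z)(L+z)) = 208×4.7×4.7/((4.7+3.6)(4.7+3.6)) = 66.696 kPa
Final effective stress: σ'_f = σ'_0 + Δσ = 28.044 + 66.696 = 94.74 kPa.
Normally consolidated clay, so the full stress increment lies on the virgin compression line:
S_c = C_c·H/(1+e₀)·log₁₀(σ'_f/σ'_0) = 0.2×3.4/(1+0.63)×log₁₀(94.74/28.044)
    = 0.41718 × 0.52869 = 0.2206 m

S_c ≈ 221 mm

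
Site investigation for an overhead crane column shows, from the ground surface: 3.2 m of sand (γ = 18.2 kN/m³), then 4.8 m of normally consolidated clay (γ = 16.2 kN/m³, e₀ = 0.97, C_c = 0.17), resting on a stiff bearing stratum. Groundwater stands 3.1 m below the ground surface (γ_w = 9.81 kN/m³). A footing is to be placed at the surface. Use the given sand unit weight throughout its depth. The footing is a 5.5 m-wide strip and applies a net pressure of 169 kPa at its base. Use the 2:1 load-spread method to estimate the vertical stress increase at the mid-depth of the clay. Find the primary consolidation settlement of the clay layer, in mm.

Mid-depth of clay below the ground surface: z = 3.2 + 4.8/2 = 5.6 m.
Total vertical stress at mid-clay: σ_v = 18.2×3.2 + 16.2×2.4 = 97.12 kPa.
Pore pressure: u = 9.81×(5.6 − 3.1) = 24.525 kPa.
Initial effective stress: σ'_0 = σ_v − u = 97.12 − 24.525 = 72.595 kPa.
Stress increase at mid-clay by the 2:1 spreading method:
Δσ = qB/(B+z) = 169×5.5/(5.5+5.6) = 83.739 kPa
Final effective stress: σ'_f = σ'_0 + Δσ = 72.595 + 83.739 = 156.33 kPa.
Normally consolidated clay, so the full stress increment lies on the virgin compression line:
S_c = C_c·H/(1+e₀)·log₁₀(σ'_f/σ'_0) = 0.17×4.8/(1+0.97)×log₁₀(156.33/72.595)
    = 0.41421 × 0.33314 = 0.138 m

S_c ≈ 138 mm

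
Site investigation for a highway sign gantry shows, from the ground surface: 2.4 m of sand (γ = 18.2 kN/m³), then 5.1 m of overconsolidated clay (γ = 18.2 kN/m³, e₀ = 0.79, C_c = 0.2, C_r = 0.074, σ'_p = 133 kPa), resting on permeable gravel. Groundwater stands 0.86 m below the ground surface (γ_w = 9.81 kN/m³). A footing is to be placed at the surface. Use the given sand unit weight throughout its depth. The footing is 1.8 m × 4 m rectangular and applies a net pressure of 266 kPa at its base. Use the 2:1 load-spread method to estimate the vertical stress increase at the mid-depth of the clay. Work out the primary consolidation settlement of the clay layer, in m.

Mid-depth of clay below the ground surface: z = 2.4 + 5.1/2 = 4.95 m.
Total vertical stress at mid-clay: σ_v = 18.2×2.4 + 18.2×2.55 = 90.09 kPa.
Pore pressure: u = 9.81×(4.95 − 0.86) = 40.123 kPa.
Initial effective stress: σ'_0 = σ_v − u = 90.09 − 40.123 = 49.967 kPa.
Stress increase at mid-clay by the 2:1 spreading method:
Δσ = qBL/((B+z)(L+z)) = 266×1.8×4/((1.8+4.95)(4+4.95)) = 31.702 kPa
Final effective stress: σ'_f = 49.967 + 31.702 = 81.669 kPa.
σ'_f = 81.669 ≤ σ'_p = 133 kPa, so the clay remains overconsolidated and only the recompression index applies:
S_c = C_r·H/(1+e₀)·log₁₀(σ'_f/σ'_0) = 0.074×5.1/1.79×log₁₀(81.669/49.967)
    = 0.21084 × 0.21337 = 0.04499 m

S_c ≈ 0.045 m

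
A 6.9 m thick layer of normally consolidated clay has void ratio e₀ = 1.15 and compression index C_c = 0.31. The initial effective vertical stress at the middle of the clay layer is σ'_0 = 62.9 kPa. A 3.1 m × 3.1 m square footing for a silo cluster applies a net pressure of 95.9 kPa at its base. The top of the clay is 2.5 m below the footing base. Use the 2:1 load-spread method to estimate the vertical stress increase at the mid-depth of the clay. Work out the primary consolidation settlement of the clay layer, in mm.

Mid-depth of clay below the footing base: z = 2.5 + 6.9/2 = 5.95 m.
Stress increase at mid-clay by the 2:1 spreading method:
Δσ = qBL/((B+z)(L+z)) = 95.9×3.1×3.1/((3.1+5.95)(3.1+5.95)) = 11.252 kPa
Final effective stress: σ'_f = σ'_0 + Δσ = 62.9 + 11.252 = 74.152 kPa.
Normally consolidated clay, so the full stress increment lies on the virgin compression line:
S_c = C_c·H/(1+e₀)·log₁₀(σ'_f/σ'_0) = 0.31×6.9/(1+1.15)×log₁₀(74.152/62.9)
    = 0.99488 × 0.071472 = 0.07111 m

S_c ≈ 71.1 mm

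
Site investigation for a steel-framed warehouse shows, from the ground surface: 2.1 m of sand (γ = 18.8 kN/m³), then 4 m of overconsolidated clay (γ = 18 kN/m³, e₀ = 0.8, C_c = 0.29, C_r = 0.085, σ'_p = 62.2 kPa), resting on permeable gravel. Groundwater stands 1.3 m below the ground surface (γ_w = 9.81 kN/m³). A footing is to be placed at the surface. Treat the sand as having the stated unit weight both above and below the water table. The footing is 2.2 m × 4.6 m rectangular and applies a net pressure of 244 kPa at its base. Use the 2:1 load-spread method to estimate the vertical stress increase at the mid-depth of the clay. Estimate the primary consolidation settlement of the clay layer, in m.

S_c ≈ 0.134 m

Mid-depth of clay below the ground surface: z = 2.1 + 4/2 = 4.1 m.
Total vertical stress at mid-clay: σ_v = 18.8×2.1 + 18×2 = 75.48 kPa.
Pore pressure: u = 9.81×(4.1 − 1.3) = 27.468 kPa.
Initial effective stress: σ'_0 = σ_v − u = 75.48 − 27.468 = 48.012 kPa.
Stress increase at mid-clay by the 2:1 spreading method:
Δσ = qBL/((B+z)(L+z)) = 244×2.2×4.6/((2.2+4.1)(4.6+4.1)) = 45.052 kPa
Final effective stress: σ'_f = 48.012 + 45.052 = 93.064 kPa.
σ'_f = 93.064 > σ'_p = 62.2 kPa, so the stress path crosses the preconsolidation pressure — recompression up to σ'_p, then virgin compression beyond:
S_c = H/(1+e₀)·[C_r·log₁₀(σ'_p/σ'_0) + C_c·log₁₀(σ'_f/σ'_p)]
    = 4/1.8 × [0.085×log₁₀(62.2/48.012) + 0.29×log₁₀(93.064/62.2)]
    = 2.2222 × [0.0095574 + 0.050747] = 0.134 m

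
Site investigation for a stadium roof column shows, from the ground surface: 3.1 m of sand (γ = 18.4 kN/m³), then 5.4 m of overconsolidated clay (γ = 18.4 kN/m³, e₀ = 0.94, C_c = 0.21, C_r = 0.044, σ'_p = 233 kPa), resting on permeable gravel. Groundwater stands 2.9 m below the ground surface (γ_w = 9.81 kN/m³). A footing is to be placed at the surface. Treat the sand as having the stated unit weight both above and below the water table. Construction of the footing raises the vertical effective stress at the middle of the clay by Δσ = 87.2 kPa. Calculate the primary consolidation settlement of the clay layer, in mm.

S_c ≈ 39.8 mm

Mid-depth of clay below the ground surface: z = 3.1 + 5.4/2 = 5.8 m.
Total vertical stress at mid-clay: σ_v = 18.4×3.1 + 18.4×2.7 = 106.72 kPa.
Pore pressure: u = 9.81×(5.8 − 2.9) = 28.449 kPa.
Initial effective stress: σ'_0 = σ_v − u = 106.72 − 28.449 = 78.271 kPa.
Final effective stress: σ'_f = 78.271 + 87.2 = 165.47 kPa.
σ'_f = 165.47 ≤ σ'_p = 233 kPa, so the clay remains overconsolidated and only the recompression index applies:
S_c = C_r·H/(1+e₀)·log₁₀(σ'_f/σ'_0) = 0.044×5.4/1.94×log₁₀(165.47/78.271)
    = 0.12247 × 0.32512 = 0.03982 m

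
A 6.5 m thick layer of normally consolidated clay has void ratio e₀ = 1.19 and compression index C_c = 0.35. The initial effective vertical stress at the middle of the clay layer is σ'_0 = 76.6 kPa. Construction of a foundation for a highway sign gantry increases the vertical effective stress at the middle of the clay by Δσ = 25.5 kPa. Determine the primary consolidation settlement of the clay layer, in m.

S_c ≈ 0.13 m

Final effective stress: σ'_f = σ'_0 + Δσ = 76.6 + 25.5 = 102.1 kPa.
Normally consolidated clay, so the full stress increment lies on the virgin compression line:
S_c = C_c·H/(1+e₀)·log₁₀(σ'_f/σ'_0) = 0.35×6.5/(1+1.19)×log₁₀(102.1/76.6)
    = 1.0388 × 0.1248 = 0.1296 m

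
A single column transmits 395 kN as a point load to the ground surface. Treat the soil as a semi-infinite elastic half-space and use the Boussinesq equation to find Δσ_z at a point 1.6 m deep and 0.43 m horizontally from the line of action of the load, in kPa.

Δσ_z ≈ 61.9 kPa

Boussinesq vertical stress below a point load on an elastic half-space:
Δσ_z = 3P/(2πz²) · [1 + (r/z)²]^(−5/2)
r/z = 0.43/1.6 = 0.26875; [1+(r/z)²]^(−5/2) = 0.84001.
Δσ_z = 3×395/(2π×1.6²) × 0.84001 = 73.671 × 0.84001 = 61.88 kPa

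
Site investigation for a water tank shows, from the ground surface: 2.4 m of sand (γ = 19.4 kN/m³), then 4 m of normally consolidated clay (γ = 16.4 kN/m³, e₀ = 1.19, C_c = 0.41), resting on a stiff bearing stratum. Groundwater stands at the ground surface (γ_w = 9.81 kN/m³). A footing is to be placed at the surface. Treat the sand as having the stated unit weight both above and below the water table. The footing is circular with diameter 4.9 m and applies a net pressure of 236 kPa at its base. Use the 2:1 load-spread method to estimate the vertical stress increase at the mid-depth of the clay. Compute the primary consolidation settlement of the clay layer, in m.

S_c ≈ 0.336 m

Mid-depth of clay below the ground surface: z = 2.4 + 4/2 = 4.4 m.
Total vertical stress at mid-clay: σ_v = 19.4×2.4 + 16.4×2 = 79.36 kPa.
Pore pressure: u = 9.81×(4.4 − 0) = 43.164 kPa.
Initial effective stress: σ'_0 = σ_v − u = 79.36 − 43.164 = 36.196 kPa.
Stress increase at mid-clay by the 2:1 spreading method:
Δσ ≈ qD²/(D+z)² = 236×4.9²/(4.9+4.4)² = 65.515 kPa
Final effective stress: σ'_f = σ'_0 + Δσ = 36.196 + 65.515 = 101.71 kPa.
Normally consolidated clay, so the full stress increment lies on the virgin compression line:
S_c = C_c·H/(1+e₀)·log₁₀(σ'_f/σ'_0) = 0.41×4/(1+1.19)×log₁₀(101.71/36.196)
    = 0.74886 × 0.4487 = 0.336 m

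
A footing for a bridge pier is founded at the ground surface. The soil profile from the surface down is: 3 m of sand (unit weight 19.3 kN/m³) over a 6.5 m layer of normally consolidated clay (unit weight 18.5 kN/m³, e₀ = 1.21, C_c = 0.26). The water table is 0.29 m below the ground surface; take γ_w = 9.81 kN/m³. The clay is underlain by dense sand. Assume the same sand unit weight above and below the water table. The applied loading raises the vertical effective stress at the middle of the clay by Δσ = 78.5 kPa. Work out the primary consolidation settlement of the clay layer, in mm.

S_c ≈ 279 mm

Mid-depth of clay below the ground surface: z = 3 + 6.5/2 = 6.25 m.
Total vertical stress at mid-clay: σ_v = 19.3×3 + 18.5×3.25 = 118.03 kPa.
Pore pressure: u = 9.81×(6.25 − 0.29) = 58.468 kPa.
Initial effective stress: σ'_0 = σ_v − u = 118.03 − 58.468 = 59.562 kPa.
Final effective stress: σ'_f = σ'_0 + Δσ = 59.562 + 78.5 = 138.06 kPa.
Normally consolidated clay, so the full stress increment lies on the virgin compression line:
S_c = C_c·H/(1+e₀)·log₁₀(σ'_f/σ'_0) = 0.26×6.5/(1+1.21)×log₁₀(138.06/59.562)
    = 0.76471 × 0.3651 = 0.2792 m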